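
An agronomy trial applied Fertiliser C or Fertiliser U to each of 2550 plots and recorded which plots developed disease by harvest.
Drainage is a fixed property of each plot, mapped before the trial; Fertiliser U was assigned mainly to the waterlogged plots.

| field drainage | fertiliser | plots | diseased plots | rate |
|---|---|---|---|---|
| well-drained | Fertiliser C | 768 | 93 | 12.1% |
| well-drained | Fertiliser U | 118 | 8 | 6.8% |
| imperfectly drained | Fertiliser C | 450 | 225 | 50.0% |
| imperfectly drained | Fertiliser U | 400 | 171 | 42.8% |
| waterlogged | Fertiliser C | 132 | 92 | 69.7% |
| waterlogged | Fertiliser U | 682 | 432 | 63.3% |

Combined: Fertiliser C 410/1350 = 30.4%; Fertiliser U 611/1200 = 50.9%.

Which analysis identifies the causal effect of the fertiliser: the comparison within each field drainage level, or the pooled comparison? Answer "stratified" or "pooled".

The field drainage-specific comparison favours Fertiliser U throughout, but the pooled figures favour Fertiliser C. The question is whether to condition on field drainage.
Nothing the fertiliser does changes field drainage; the imbalance is an allocation artefact. With field drainage also predicting the outcome, the pooled figure is confounded, and the within-stratum comparison is the causal one.
Within each level — well-drained: 12.1% vs 6.8%; imperfectly drained: 50.0% vs 42.8%; waterlogged: 69.7% vs 63.3% — Fertiliser U is lower every time.

stratified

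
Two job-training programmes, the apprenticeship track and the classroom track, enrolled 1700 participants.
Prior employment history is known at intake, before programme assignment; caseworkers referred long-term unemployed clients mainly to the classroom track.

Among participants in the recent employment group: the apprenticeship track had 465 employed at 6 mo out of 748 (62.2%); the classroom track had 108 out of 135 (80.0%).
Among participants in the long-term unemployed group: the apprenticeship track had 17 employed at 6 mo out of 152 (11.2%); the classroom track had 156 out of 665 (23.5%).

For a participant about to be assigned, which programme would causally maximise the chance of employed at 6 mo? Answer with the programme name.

Prior employment history differs across programmes for reasons unrelated to any effect of the programme itself, and it separately predicts the outcome — a classic confounder. We must compare within prior employment history levels.
Within each level — recent employment: 62.2% vs 80.0%; long-term unemployed: 11.2% vs 23.5% — the classroom track is higher every time.

the classroom track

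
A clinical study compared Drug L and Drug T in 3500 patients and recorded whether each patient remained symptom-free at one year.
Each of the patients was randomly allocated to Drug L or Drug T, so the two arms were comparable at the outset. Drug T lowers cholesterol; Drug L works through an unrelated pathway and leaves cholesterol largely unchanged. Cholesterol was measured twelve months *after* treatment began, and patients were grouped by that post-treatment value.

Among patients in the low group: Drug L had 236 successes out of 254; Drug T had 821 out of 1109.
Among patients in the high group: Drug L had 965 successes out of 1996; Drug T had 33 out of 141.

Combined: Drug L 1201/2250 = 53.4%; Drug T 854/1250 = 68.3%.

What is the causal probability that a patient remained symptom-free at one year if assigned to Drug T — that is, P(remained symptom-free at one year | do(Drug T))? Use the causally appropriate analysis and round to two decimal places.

Drug L is higher inside every cholesterol stratum but Drug T is higher in aggregate. Whether to stratify depends on how cholesterol relates to the drug.
The distribution of cholesterol is itself part of what the drug does — it is an intermediate outcome. Holding it fixed would remove that part of the effect; the total effect is the pooled difference.
So P(outcome | do(Drug T)) is just the pooled rate for Drug T: 854/1250 = 0.683.

0.68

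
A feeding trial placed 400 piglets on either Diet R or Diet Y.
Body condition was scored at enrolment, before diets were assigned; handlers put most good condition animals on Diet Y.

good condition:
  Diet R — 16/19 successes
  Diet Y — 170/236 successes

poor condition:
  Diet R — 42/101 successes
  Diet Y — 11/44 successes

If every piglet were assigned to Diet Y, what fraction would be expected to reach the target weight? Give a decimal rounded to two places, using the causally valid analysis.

Nothing the diet does changes starting body condition; the imbalance is an allocation artefact. With starting body condition also predicting the outcome, the pooled figure is confounded, and the within-stratum comparison is the causal one.
Standardising Diet Y to the population starting body condition mix: 0.637·170/236 + 0.362·11/44 = 0.550.

0.55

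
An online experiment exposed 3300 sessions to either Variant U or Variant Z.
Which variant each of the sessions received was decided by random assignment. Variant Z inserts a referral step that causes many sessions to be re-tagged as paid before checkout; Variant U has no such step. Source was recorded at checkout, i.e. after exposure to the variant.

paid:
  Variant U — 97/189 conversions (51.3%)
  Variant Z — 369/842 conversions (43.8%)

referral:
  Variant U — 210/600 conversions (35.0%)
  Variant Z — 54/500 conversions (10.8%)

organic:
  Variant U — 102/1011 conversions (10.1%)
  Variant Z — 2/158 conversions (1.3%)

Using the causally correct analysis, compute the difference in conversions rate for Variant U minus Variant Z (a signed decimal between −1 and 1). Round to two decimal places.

Because the variant influences traffic source, traffic source is a post-treatment mediator, not a confounder. Stratifying on it would bias the estimate; the causal effect is the crude pooled difference.
The causal difference is the pooled difference: 0.227 − 0.283 = -0.056.

-0.06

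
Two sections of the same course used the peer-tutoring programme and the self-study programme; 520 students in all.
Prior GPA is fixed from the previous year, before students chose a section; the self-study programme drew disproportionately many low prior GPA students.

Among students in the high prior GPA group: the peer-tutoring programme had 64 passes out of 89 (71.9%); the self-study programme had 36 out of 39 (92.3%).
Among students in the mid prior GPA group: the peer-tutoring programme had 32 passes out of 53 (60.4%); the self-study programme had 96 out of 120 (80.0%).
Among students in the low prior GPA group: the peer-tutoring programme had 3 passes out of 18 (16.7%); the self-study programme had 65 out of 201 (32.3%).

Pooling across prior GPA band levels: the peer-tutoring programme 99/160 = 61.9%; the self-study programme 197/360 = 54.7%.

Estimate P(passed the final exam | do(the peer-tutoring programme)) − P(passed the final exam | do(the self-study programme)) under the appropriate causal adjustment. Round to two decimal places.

-0.18

Since prior GPA band is a pre-existing factor (not a product of the teaching method) and it affects the outcome on its own, it is a confounder. The stratified rates, not the pooled rate, identify the causal effect.
Adjusting over the population distribution of prior GPA band: 0.246·(0.719−0.923) + 0.333·(0.604−0.800) + 0.421·(0.167−0.323) = -0.181.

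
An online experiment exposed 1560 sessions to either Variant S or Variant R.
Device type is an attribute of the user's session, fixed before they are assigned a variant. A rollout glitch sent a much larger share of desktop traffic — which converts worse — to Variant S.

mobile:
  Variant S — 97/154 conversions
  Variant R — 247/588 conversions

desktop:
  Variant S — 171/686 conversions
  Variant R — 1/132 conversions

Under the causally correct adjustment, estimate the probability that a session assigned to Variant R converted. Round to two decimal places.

Here device type is a common cause — it drives both which variant a case falls under and the outcome. The crude comparison mixes populations; the stratum-specific rates are the causally relevant ones.
Standardising Variant R to the population device type mix: 0.476·247/588 + 0.524·1/132 = 0.204.

0.20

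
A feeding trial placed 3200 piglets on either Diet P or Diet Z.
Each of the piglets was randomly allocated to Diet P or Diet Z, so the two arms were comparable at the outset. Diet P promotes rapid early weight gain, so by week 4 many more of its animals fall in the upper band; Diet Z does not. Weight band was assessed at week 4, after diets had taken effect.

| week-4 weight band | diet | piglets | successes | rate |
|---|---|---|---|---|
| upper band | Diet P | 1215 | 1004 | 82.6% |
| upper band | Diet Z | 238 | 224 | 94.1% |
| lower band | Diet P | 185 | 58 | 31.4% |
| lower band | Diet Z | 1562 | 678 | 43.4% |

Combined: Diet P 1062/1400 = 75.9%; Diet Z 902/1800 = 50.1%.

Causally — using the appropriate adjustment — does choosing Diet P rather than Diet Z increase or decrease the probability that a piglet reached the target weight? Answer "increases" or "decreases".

increases

Week-4 weight band here is a post-treatment variable shaped by the diet; conditioning on it would introduce bias rather than remove it. The overall comparison is the causal one.
Pooled: Diet P 75.9% vs Diet Z 50.1%; Diet P is higher overall.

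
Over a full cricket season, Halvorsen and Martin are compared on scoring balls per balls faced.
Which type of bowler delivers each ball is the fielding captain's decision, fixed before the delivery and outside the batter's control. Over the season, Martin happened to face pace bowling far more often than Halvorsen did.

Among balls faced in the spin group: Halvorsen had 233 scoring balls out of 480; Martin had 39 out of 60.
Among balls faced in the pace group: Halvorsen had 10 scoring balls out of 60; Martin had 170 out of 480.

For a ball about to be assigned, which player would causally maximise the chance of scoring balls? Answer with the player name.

Martin is higher inside every bowling type stratum but Halvorsen is higher in aggregate. Whether to stratify depends on how bowling type relates to the player.
Here bowling type is a common cause — it drives both which player a case falls under and the outcome. The crude comparison mixes populations; the stratum-specific rates are the causally relevant ones.
Within each level — spin: 48.5% vs 65.0%; pace: 16.7% vs 35.4% — Martin is higher every time.

Martin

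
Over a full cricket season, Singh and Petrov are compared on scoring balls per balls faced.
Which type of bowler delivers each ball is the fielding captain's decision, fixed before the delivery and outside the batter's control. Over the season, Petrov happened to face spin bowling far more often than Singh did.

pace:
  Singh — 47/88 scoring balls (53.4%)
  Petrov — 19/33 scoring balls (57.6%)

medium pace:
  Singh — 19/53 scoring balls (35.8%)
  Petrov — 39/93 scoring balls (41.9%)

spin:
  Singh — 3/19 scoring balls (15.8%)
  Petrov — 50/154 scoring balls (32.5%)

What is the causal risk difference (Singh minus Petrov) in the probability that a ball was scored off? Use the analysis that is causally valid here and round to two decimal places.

-0.10

Petrov is higher inside every bowling type stratum but Singh is higher in aggregate. Whether to stratify depends on how bowling type relates to the player.
The imbalance in bowling type arose from how balls faced were allocated, not from anything the player did; and bowling type independently affects the outcome. The pooled gap is confounded — condition on bowling type.
Adjusting over the population distribution of bowling type: 0.275·(0.534−0.576) + 0.332·(0.358−0.419) + 0.393·(0.158−0.325) = -0.097.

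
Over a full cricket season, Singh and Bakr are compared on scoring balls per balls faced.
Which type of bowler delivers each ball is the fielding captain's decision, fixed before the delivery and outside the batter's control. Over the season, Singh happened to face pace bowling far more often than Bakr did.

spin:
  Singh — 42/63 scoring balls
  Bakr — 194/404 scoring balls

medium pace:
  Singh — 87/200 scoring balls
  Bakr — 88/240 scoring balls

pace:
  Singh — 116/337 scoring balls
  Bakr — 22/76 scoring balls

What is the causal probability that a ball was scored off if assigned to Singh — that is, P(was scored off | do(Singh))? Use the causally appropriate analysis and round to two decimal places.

Singh is higher inside every bowling type stratum but Bakr is higher in aggregate. Whether to stratify depends on how bowling type relates to the player.
Here bowling type is a common cause — it drives both which player a case falls under and the outcome. The crude comparison mixes populations; the stratum-specific rates are the causally relevant ones.
Standardising Singh to the population bowling type mix: 0.354·42/63 + 0.333·87/200 + 0.313·116/337 = 0.489.

0.49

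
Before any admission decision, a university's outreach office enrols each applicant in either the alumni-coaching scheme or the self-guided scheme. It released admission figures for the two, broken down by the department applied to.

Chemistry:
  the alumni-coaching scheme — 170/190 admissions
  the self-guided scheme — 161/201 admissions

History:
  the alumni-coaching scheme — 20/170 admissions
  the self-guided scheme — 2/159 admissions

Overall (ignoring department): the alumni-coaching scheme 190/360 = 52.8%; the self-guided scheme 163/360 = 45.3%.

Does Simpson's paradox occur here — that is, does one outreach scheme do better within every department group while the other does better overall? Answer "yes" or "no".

Within each department level (Chemistry 89.5% vs 80.1%; History 11.8% vs 1.3%), the alumni-coaching scheme has the higher rate every time. Pooled: 52.8% vs 45.3% — the alumni-coaching scheme has the higher rate overall. They agree.

no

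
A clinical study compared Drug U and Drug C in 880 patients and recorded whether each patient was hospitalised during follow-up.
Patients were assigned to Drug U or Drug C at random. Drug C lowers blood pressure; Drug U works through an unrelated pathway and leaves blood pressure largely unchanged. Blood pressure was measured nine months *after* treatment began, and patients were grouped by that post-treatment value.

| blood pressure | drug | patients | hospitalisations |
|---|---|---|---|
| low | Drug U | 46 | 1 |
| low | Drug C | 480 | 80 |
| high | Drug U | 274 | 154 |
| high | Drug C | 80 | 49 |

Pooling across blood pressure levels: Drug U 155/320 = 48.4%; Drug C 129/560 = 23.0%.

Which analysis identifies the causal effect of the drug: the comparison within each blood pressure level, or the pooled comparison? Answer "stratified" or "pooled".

The blood pressure-specific comparison favours Drug U throughout, but the pooled figures favour Drug C. The question is whether to condition on blood pressure.
The distribution of blood pressure is itself part of what the drug does — it is an intermediate outcome. Holding it fixed would remove that part of the effect; the total effect is the pooled difference.
Pooled: Drug U 48.4% vs Drug C 23.0%; Drug C is lower overall.

pooled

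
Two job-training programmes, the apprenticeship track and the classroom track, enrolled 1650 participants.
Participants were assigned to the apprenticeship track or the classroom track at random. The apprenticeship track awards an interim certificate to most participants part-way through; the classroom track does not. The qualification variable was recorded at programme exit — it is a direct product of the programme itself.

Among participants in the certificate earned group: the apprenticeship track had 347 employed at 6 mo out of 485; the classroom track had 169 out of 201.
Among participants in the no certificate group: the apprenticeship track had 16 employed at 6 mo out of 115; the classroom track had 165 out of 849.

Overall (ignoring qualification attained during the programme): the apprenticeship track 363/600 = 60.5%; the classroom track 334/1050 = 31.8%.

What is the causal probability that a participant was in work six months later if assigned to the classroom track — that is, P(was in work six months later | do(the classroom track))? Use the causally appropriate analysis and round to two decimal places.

0.32

Qualification attained during the programme lies on the pathway programme → qualification attained during the programme → outcome, so adjusting for it blocks the indirect effect. For the total causal effect of programme, use the unadjusted pooled rates.
So P(outcome | do(the classroom track)) is just the pooled rate for the classroom track: 334/1050 = 0.318.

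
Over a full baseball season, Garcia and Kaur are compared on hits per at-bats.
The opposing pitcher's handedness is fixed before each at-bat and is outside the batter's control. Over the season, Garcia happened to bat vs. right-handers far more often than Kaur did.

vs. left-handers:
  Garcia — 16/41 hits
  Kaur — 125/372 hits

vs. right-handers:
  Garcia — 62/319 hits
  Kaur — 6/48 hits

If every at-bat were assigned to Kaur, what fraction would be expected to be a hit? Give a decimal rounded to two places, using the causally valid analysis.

0.24

Nothing the player does changes pitcher handedness; the imbalance is an allocation artefact. With pitcher handedness also predicting the outcome, the pooled figure is confounded, and the within-stratum comparison is the causal one.
Standardising Kaur to the population pitcher handedness mix: 0.529·125/372 + 0.471·6/48 = 0.237.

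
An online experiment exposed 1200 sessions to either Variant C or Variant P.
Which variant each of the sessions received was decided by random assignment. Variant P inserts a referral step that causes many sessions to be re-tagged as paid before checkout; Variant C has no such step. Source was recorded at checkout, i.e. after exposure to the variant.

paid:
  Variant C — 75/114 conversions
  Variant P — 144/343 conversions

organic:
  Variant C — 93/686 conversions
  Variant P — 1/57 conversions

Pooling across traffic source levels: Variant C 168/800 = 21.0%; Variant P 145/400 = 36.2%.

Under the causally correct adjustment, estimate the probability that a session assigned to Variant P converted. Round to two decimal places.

0.36

Traffic source is recorded after the variant and is itself shifted by it — it sits on the causal path from variant to outcome. Conditioning on a mediator would strip out part of the effect we want; the pooled comparison gives the total causal effect.
So P(outcome | do(Variant P)) is just the pooled rate for Variant P: 145/400 = 0.362.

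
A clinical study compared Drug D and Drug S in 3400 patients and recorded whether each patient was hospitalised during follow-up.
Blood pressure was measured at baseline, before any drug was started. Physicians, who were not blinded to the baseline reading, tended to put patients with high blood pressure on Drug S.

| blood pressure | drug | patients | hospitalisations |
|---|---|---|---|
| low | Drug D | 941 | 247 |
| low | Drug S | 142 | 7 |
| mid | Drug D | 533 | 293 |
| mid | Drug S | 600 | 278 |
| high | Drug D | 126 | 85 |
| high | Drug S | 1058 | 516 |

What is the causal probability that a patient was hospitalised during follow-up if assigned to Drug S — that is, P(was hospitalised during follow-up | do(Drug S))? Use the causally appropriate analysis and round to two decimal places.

The stratified and pooled comparisons disagree (Drug S wins within each blood pressure; Drug D wins overall), so the answer turns on the causal role of blood pressure.
The imbalance in blood pressure arose from how patients were allocated, not from anything the drug did; and blood pressure independently affects the outcome. The pooled gap is confounded — condition on blood pressure.
Standardising Drug S to the population blood pressure mix: 0.319·7/142 + 0.333·278/600 + 0.348·516/1058 = 0.340.

0.34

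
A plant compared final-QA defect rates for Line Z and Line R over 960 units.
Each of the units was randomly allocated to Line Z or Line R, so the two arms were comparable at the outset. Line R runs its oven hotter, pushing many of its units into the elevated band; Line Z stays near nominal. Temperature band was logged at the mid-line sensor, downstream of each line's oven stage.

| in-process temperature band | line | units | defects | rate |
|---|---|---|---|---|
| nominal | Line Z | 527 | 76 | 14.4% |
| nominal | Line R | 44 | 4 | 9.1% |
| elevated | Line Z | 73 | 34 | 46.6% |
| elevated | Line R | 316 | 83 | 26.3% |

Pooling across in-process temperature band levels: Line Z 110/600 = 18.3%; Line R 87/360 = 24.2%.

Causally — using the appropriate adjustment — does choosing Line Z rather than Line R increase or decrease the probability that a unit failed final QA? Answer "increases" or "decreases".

In-process temperature band lies on the pathway line → in-process temperature band → outcome, so adjusting for it blocks the indirect effect. For the total causal effect of line, use the unadjusted pooled rates.
Pooled: Line Z 18.3% vs Line R 24.2%; Line Z is lower overall.

decreases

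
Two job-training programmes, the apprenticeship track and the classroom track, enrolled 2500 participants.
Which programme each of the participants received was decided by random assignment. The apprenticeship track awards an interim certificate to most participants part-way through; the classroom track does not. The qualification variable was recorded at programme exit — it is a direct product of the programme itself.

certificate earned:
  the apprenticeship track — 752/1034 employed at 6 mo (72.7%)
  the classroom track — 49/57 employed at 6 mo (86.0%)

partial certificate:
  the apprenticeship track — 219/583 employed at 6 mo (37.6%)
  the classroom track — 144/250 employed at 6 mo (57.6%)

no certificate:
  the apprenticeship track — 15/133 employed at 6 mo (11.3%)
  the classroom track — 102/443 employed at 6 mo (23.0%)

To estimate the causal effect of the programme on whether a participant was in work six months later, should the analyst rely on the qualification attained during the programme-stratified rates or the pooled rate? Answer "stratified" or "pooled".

Within every qualification attained during the programme level the classroom track has the higher rate, yet pooled the apprenticeship track does — Simpson's reversal.
Qualification attained during the programme lies on the pathway programme → qualification attained during the programme → outcome, so adjusting for it blocks the indirect effect. For the total causal effect of programme, use the unadjusted pooled rates.
Pooled: the apprenticeship track 56.3% vs the classroom track 39.3%; the apprenticeship track is higher overall.

pooled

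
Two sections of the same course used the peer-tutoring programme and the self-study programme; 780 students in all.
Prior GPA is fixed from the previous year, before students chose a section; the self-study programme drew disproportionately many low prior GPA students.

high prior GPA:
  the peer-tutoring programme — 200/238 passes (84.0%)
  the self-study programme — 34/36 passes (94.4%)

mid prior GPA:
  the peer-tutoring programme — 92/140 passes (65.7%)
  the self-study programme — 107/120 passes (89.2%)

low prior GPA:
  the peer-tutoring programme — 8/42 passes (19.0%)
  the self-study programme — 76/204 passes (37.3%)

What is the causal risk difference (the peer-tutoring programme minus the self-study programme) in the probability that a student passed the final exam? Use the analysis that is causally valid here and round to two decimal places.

The stratified and pooled comparisons disagree (the self-study programme wins within each prior GPA band; the peer-tutoring programme wins overall), so the answer turns on the causal role of prior GPA band.
Nothing the teaching method does changes prior GPA band; the imbalance is an allocation artefact. With prior GPA band also predicting the outcome, the pooled figure is confounded, and the within-stratum comparison is the causal one.
Adjusting over the population distribution of prior GPA band: 0.351·(0.840−0.944) + 0.333·(0.657−0.892) + 0.315·(0.190−0.373) = -0.172.

-0.17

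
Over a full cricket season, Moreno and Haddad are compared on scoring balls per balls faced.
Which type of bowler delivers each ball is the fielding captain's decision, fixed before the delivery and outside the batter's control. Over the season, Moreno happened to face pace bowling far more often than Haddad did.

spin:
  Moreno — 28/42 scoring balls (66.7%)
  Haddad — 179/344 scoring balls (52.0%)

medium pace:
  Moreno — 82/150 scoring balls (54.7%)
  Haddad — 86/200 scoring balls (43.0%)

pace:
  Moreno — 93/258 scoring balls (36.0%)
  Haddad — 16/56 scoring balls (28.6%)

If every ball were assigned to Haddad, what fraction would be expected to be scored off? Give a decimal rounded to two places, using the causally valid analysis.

The bowling type-specific comparison favours Moreno throughout, but the pooled figures favour Haddad. The question is whether to condition on bowling type.
The imbalance in bowling type arose from how balls faced were allocated, not from anything the player did; and bowling type independently affects the outcome. The pooled gap is confounded — condition on bowling type.
Standardising Haddad to the population bowling type mix: 0.368·179/344 + 0.333·86/200 + 0.299·16/56 = 0.420.

0.42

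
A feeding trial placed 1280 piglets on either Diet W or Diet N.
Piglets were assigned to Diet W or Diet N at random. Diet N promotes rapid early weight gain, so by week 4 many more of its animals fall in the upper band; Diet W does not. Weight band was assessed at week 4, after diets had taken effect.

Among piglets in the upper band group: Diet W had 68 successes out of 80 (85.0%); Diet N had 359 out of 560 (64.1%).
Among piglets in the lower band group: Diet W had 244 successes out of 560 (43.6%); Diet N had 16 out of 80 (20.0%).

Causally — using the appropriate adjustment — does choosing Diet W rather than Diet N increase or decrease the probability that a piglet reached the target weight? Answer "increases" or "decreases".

decreases

The distribution of week-4 weight band is itself part of what the diet does — it is an intermediate outcome. Holding it fixed would remove that part of the effect; the total effect is the pooled difference.
Pooled: Diet W 48.8% vs Diet N 58.6%; Diet N is higher overall.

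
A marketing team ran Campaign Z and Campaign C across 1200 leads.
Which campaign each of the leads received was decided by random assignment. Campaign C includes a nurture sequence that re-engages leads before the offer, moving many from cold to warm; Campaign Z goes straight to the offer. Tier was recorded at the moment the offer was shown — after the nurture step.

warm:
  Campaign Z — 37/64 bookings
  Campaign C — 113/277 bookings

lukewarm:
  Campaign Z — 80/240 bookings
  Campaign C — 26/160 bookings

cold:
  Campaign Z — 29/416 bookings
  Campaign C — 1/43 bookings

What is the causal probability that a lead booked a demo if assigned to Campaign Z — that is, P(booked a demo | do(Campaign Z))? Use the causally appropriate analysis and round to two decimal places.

The distribution of engagement tier is itself part of what the campaign does — it is an intermediate outcome. Holding it fixed would remove that part of the effect; the total effect is the pooled difference.
So P(outcome | do(Campaign Z)) is just the pooled rate for Campaign Z: 146/720 = 0.203.

0.20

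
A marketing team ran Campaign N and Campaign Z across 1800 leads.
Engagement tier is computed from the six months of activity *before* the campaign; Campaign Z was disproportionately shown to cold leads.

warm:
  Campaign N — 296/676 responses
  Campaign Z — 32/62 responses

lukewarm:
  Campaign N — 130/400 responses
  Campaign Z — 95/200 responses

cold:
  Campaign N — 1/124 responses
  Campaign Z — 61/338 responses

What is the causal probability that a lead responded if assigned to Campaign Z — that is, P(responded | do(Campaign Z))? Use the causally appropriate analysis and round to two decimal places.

Within every engagement tier level Campaign Z has the higher rate, yet pooled Campaign N does — Simpson's reversal.
Since engagement tier is a pre-existing factor (not a product of the campaign) and it affects the outcome on its own, it is a confounder. The stratified rates, not the pooled rate, identify the causal effect.
Standardising Campaign Z to the population engagement tier mix: 0.410·32/62 + 0.333·95/200 + 0.257·61/338 = 0.416.

0.42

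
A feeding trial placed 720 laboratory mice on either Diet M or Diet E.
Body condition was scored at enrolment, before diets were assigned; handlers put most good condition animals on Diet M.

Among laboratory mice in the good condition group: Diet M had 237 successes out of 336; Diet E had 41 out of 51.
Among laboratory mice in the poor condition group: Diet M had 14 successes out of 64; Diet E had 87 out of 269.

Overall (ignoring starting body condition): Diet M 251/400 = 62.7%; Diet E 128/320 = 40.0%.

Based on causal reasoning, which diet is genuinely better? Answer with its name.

Within every starting body condition level Diet E has the higher rate, yet pooled Diet M does — Simpson's reversal.
Starting body condition is set before the diet has any effect — it is not caused by the diet — and it independently drives the outcome. That makes it a confounder, so the causal comparison is within starting body condition levels.
Within each level — good condition: 70.5% vs 80.4%; poor condition: 21.9% vs 32.3% — Diet E is higher every time.

Diet E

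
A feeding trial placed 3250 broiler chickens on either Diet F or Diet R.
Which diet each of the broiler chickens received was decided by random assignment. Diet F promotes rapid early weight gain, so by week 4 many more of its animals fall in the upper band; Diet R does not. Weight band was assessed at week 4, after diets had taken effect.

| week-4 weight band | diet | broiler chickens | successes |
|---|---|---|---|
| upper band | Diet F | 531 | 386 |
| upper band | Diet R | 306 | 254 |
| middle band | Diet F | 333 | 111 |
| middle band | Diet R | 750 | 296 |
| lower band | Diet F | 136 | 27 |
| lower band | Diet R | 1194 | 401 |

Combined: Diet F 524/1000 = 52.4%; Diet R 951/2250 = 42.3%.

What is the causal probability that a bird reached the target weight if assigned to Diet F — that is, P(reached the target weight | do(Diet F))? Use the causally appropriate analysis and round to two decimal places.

Diet R is higher inside every week-4 weight band stratum but Diet F is higher in aggregate. Whether to stratify depends on how week-4 weight band relates to the diet.
Because the diet influences week-4 weight band, week-4 weight band is a post-treatment mediator, not a confounder. Stratifying on it would bias the estimate; the causal effect is the crude pooled difference.
So P(outcome | do(Diet F)) is just the pooled rate for Diet F: 524/1000 = 0.524.

0.52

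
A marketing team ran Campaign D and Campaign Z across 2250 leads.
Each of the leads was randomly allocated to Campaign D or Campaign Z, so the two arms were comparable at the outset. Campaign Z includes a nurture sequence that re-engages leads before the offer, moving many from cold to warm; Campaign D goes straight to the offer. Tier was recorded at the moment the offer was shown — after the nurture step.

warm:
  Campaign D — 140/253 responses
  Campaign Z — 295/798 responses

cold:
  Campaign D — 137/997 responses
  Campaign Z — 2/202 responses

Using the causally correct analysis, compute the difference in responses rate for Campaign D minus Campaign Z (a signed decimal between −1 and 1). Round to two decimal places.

Engagement tier is recorded after the campaign and is itself shifted by it — it sits on the causal path from campaign to outcome. Conditioning on a mediator would strip out part of the effect we want; the pooled comparison gives the total causal effect.
The causal difference is the pooled difference: 0.222 − 0.297 = -0.075.

-0.08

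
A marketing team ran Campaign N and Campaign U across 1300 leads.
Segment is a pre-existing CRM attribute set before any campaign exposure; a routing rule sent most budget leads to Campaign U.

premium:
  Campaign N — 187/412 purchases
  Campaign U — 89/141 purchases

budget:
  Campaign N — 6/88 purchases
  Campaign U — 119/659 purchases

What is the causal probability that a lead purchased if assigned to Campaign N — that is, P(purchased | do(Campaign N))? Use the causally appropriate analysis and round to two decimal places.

0.23

Customer segment satisfies the back-door criterion: it is not a descendant of the campaign, and it blocks the spurious path from campaign to outcome. Adjusting for it (i.e., using the within-customer segment rates) gives the causal effect.
Standardising Campaign N to the population customer segment mix: 0.425·187/412 + 0.575·6/88 = 0.232.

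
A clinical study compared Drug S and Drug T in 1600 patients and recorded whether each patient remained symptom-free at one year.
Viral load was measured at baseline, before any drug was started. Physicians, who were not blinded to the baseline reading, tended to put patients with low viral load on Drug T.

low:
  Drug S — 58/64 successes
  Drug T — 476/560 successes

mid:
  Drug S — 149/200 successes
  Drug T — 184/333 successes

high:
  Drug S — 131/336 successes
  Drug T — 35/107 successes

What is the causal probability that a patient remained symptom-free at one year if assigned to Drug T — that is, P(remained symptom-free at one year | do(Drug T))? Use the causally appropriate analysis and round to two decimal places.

0.61

Viral load is set before the drug has any effect — it is not caused by the drug — and it independently drives the outcome. That makes it a confounder, so the causal comparison is within viral load levels.
Standardising Drug T to the population viral load mix: 0.390·476/560 + 0.333·184/333 + 0.277·35/107 = 0.606.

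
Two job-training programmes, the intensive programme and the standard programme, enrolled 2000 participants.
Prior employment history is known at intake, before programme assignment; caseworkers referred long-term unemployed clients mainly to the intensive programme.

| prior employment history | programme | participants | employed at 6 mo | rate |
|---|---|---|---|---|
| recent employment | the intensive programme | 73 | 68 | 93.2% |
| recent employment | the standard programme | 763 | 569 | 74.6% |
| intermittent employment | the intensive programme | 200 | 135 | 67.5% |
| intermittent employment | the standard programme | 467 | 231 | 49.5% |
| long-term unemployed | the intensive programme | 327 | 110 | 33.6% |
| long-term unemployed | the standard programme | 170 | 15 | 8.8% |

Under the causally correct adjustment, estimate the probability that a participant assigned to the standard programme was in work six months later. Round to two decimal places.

Within every prior employment history level the intensive programme has the higher rate, yet pooled the standard programme does — Simpson's reversal.
The imbalance in prior employment history arose from how participants were allocated, not from anything the programme did; and prior employment history independently affects the outcome. The pooled gap is confounded — condition on prior employment history.
Standardising the standard programme to the population prior employment history mix: 0.418·569/763 + 0.334·231/467 + 0.248·15/170 = 0.499.

0.50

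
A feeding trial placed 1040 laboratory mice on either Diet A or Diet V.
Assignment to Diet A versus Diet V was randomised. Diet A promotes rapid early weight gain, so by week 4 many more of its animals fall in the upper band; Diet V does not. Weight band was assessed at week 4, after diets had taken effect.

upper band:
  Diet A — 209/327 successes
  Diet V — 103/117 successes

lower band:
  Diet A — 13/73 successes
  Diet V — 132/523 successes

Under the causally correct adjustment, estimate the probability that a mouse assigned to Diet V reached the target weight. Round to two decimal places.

The week-4 weight band-specific comparison favours Diet V throughout, but the pooled figures favour Diet A. The question is whether to condition on week-4 weight band.
Stratifying would compare diets among laboratory mice the diets themselves sorted into week-4 weight band groups — a form of selection on an intermediate. The unconditioned pooled rates give the total causal effect.
So P(outcome | do(Diet V)) is just the pooled rate for Diet V: 235/640 = 0.367.

0.37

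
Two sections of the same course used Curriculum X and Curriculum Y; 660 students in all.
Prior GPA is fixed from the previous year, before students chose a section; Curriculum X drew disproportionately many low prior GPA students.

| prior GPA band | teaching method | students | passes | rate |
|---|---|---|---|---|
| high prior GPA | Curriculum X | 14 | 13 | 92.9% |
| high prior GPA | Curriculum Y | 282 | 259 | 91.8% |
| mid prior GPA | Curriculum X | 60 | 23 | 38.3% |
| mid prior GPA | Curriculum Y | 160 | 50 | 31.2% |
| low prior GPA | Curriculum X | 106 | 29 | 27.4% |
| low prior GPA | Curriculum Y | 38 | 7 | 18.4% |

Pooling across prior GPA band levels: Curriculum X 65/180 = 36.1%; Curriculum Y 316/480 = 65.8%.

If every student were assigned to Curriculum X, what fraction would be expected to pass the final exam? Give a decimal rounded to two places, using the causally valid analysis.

0.60

Within every prior GPA band level Curriculum X has the higher rate, yet pooled Curriculum Y does — Simpson's reversal.
Since prior GPA band is a pre-existing factor (not a product of the teaching method) and it affects the outcome on its own, it is a confounder. The stratified rates, not the pooled rate, identify the causal effect.
Standardising Curriculum X to the population prior GPA band mix: 0.448·13/14 + 0.333·23/60 + 0.218·29/106 = 0.604.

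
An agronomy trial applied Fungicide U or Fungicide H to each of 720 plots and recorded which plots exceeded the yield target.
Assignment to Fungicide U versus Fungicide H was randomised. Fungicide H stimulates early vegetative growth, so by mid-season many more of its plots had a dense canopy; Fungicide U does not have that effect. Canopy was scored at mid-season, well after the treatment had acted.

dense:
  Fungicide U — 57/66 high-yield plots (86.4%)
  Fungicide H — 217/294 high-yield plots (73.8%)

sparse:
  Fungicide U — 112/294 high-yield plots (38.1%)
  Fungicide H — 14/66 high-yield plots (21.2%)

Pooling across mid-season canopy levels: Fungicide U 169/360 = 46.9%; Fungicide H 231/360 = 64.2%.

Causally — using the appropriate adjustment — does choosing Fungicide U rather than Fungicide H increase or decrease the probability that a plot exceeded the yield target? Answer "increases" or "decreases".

Stratifying would compare fungicides among plots the fungicides themselves sorted into mid-season canopy groups — a form of selection on an intermediate. The unconditioned pooled rates give the total causal effect.
Pooled: Fungicide U 46.9% vs Fungicide H 64.2%; Fungicide H is higher overall.

decreases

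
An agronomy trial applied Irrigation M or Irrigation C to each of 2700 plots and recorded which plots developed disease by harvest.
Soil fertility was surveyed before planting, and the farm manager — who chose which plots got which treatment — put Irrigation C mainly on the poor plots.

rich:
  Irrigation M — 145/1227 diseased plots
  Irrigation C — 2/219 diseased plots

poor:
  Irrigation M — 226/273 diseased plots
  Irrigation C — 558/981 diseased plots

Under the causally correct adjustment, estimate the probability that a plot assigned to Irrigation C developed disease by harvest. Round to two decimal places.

0.27

Soil fertility is set before the irrigation has any effect — it is not caused by the irrigation — and it independently drives the outcome. That makes it a confounder, so the causal comparison is within soil fertility levels.
Standardising Irrigation C to the population soil fertility mix: 0.536·2/219 + 0.464·558/981 = 0.269.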